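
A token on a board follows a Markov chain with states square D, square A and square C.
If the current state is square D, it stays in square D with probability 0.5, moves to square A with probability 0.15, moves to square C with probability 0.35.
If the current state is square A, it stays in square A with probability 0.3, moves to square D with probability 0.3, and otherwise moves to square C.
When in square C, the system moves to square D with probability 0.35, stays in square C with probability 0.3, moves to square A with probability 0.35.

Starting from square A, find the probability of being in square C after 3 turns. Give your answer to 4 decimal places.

Propagate the distribution vector 3 turns from square A.
After 0 turns: (0.0000, 1.0000, 0.0000)
After 1 turn: (0.3000, 0.3000, 0.4000)
After 2 turns: (0.3800, 0.2750, 0.3450)
After 3 turns: (0.3933, 0.2603, 0.3465)
P(in square C after 3 turns) = 0.3465

0.3465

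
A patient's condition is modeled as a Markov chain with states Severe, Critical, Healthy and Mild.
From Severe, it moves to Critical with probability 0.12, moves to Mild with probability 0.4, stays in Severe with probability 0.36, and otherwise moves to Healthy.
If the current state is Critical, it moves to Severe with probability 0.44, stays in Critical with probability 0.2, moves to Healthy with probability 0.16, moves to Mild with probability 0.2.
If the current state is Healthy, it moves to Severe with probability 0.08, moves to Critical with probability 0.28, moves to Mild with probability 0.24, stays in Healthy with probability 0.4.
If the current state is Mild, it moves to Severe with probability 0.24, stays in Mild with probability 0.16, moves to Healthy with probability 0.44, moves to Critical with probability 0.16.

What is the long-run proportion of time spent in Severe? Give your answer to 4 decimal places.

0.2636

Let the stationary distribution be π with π = πP and π_1 + π_2 + π_3 + π_4 = 1.
π_1 = 0.36·π_1 + 0.44·π_2 + 0.08·π_3 + 0.24·π_4
π_2 = 0.12·π_1 + 0.2·π_2 + 0.28·π_3 + 0.16·π_4
π_3 = 0.12·π_1 + 0.16·π_2 + 0.4·π_3 + 0.44·π_4
Solving with the normalization constraint gives π = (0.2636, 0.1920, 0.2903, 0.2542).
So the stationary probability of Severe is 0.2636.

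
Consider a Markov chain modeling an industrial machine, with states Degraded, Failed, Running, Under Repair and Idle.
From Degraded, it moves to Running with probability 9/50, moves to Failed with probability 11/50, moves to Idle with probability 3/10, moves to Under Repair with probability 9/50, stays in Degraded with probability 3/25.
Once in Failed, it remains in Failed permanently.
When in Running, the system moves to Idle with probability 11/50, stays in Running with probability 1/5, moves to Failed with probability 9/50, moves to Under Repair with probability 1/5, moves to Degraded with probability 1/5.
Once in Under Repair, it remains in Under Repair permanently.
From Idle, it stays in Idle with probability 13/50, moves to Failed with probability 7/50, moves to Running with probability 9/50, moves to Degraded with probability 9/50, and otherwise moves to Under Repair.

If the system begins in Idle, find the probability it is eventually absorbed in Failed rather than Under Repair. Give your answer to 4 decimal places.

Let h(s) be the probability of absorption at Failed starting from transient state s. Then h(Failed) = 1 and h(Under Repair) = 0. By first-step analysis:
h(Degraded) = 0.12·h(Degraded) + 0.22·1 + 0.18·h(Running) + 0.18·0 + 0.3·h(Idle)
h(Running) = 0.2·h(Degraded) + 0.18·1 + 0.2·h(Running) + 0.2·0 + 0.22·h(Idle)
h(Idle) = 0.18·h(Degraded) + 0.14·1 + 0.18·h(Running) + 0.24·0 + 0.26·h(Idle)
Solving: h(Degraded) = 0.4879, h(Running) = 0.4626, h(Idle) = 0.4204.
Starting from Idle, the probability is 0.4204.

0.4204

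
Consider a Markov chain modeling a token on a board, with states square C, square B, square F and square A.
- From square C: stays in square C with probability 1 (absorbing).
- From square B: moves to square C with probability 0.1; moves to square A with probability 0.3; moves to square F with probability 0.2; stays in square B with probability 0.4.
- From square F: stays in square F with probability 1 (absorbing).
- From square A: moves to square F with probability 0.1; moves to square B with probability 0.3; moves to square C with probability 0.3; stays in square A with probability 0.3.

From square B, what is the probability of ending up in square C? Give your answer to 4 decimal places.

0.4848

Let h(s) be the probability of absorption at square C starting from transient state s. Then h(square C) = 1 and h(square F) = 0. By first-step analysis:
h(square B) = 0.1·1 + 0.4·h(square B) + 0.2·0 + 0.3·h(square A)
h(square A) = 0.3·1 + 0.3·h(square B) + 0.1·0 + 0.3·h(square A)
Solving: h(square B) = 0.4848, h(square A) = 0.6364.
Starting from square B, the probability is 0.4848.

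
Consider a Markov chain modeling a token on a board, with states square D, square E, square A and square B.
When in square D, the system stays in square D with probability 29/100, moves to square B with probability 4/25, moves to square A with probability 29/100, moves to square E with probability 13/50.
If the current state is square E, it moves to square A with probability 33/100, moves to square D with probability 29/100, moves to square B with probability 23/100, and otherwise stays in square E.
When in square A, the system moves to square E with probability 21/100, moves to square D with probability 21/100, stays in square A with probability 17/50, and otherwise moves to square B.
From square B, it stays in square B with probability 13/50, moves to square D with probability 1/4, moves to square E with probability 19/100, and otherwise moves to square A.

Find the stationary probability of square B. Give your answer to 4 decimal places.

0.2219

Let the stationary distribution be π with π = πP and π_1 + π_2 + π_3 + π_4 = 1.
π_1 = 0.29·π_1 + 0.29·π_2 + 0.21·π_3 + 0.25·π_4
π_2 = 0.26·π_1 + 0.15·π_2 + 0.21·π_3 + 0.19·π_4
π_3 = 0.29·π_1 + 0.33·π_2 + 0.34·π_3 + 0.3·π_4
Solving with the normalization constraint gives π = (0.2558, 0.2060, 0.3163, 0.2219).
So the stationary probability of square B is 0.2219.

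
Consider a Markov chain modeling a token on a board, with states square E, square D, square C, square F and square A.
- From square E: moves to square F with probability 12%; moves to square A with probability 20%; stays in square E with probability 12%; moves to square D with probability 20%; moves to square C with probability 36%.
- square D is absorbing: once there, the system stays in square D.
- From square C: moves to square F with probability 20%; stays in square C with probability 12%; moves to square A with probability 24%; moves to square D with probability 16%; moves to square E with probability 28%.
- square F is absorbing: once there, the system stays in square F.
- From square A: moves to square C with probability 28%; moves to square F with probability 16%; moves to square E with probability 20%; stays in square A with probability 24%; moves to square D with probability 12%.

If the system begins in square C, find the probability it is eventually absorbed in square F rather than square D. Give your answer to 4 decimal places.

Let h(s) be the probability of absorption at square F starting from transient state s. Then h(square F) = 1 and h(square D) = 0. By first-step analysis:
h(square E) = 0.12·h(square E) + 0.2·0 + 0.36·h(square C) + 0.12·1 + 0.2·h(square A)
h(square C) = 0.28·h(square E) + 0.16·0 + 0.12·h(square C) + 0.2·1 + 0.24·h(square A)
h(square A) = 0.2·h(square E) + 0.12·0 + 0.28·h(square C) + 0.16·1 + 0.24·h(square A)
Solving: h(square E) = 0.4682, h(square C) = 0.5195, h(square A) = 0.5251.
Starting from square C, the probability is 0.5195.

0.5195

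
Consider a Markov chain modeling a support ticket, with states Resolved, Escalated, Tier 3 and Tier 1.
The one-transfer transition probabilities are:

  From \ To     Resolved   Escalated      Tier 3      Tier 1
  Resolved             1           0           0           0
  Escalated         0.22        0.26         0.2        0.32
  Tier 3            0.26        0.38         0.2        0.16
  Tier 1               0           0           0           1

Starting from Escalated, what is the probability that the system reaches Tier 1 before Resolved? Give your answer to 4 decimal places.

0.5581

Let h(s) be the probability of absorption at Tier 1 starting from transient state s. Then h(Tier 1) = 1 and h(Resolved) = 0. By first-step analysis:
h(Escalated) = 0.22·0 + 0.26·h(Escalated) + 0.2·h(Tier 3) + 0.32·1
h(Tier 3) = 0.26·0 + 0.38·h(Escalated) + 0.2·h(Tier 3) + 0.16·1
Solving: h(Escalated) = 0.5581, h(Tier 3) = 0.4651.
Starting from Escalated, the probability is 0.5581.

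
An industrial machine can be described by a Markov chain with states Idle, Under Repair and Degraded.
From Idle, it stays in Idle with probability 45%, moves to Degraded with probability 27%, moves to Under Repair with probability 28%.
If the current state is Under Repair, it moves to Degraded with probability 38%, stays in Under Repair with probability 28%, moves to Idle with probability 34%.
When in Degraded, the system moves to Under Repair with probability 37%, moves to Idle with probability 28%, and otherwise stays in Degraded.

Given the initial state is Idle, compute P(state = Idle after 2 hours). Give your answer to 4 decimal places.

0.3733

Sum over the intermediate state after 1 hour:
P = P(Idle→Idle)·P(Idle→Idle) + P(Idle→Under Repair)·P(Under Repair→Idle) + P(Idle→Degraded)·P(Degraded→Idle)
  = 0.45×0.45 + 0.28×0.34 + 0.27×0.28
  = 0.2025 + 0.0952 + 0.0756 = 0.3733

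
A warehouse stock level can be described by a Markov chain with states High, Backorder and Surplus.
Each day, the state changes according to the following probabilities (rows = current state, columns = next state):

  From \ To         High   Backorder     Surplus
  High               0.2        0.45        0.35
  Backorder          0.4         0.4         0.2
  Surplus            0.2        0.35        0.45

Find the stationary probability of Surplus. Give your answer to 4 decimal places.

0.3226

Let the stationary distribution be π with π = πP and π_1 + π_2 + π_3 = 1.
π_1 = 0.2·π_1 + 0.4·π_2 + 0.2·π_3
π_2 = 0.45·π_1 + 0.4·π_2 + 0.35·π_3
Solving with the normalization constraint gives π = (0.2796, 0.3978, 0.3226).
So the stationary probability of Surplus is 0.3226.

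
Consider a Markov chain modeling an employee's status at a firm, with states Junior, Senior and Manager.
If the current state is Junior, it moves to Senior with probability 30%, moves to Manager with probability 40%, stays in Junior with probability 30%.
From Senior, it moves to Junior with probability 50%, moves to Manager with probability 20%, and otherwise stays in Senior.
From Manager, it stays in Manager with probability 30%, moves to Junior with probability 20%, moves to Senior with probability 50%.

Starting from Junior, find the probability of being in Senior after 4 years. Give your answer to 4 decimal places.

Propagate the distribution vector 4 years from Junior.
After 0 years: (1.0000, 0.0000, 0.0000)
After 1 year: (0.3000, 0.3000, 0.4000)
After 2 years: (0.3200, 0.3800, 0.3000)
After 3 years: (0.3460, 0.3600, 0.2940)
After 4 years: (0.3426, 0.3588, 0.2986)
P(in Senior after 4 years) = 0.3588

0.3588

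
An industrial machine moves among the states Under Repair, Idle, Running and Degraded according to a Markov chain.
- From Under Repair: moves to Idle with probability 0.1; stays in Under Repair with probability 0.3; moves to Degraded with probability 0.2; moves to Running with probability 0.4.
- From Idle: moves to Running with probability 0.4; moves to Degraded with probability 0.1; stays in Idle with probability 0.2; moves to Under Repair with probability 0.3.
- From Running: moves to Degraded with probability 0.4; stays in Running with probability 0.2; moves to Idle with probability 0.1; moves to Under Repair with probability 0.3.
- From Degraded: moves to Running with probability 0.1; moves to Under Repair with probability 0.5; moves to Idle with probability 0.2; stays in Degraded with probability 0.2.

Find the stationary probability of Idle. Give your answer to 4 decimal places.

Let the stationary distribution be π with π = πP and π_1 + π_2 + π_3 + π_4 = 1.
π_1 = 0.3·π_1 + 0.3·π_2 + 0.3·π_3 + 0.5·π_4
π_2 = 0.1·π_1 + 0.2·π_2 + 0.1·π_3 + 0.2·π_4
π_3 = 0.4·π_1 + 0.4·π_2 + 0.2·π_3 + 0.1·π_4
Solving with the normalization constraint gives π = (0.3482, 0.1379, 0.2731, 0.2408).
So the stationary probability of Idle is 0.1379.

0.1379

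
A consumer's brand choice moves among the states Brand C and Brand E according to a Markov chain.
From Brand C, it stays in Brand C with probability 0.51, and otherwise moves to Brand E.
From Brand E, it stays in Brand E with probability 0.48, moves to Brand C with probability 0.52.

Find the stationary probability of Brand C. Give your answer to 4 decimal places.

0.5149

Let the stationary distribution be π with π = πP and π_1 + π_2 = 1.
π_1 = 0.51·π_1 + 0.52·π_2
Solving with the normalization constraint gives π = (0.5149, 0.4851).
So the stationary probability of Brand C is 0.5149.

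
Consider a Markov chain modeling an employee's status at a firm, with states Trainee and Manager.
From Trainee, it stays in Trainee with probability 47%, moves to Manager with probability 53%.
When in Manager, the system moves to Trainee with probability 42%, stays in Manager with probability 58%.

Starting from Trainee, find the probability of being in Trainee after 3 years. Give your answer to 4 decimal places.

Propagate the distribution vector 3 years from Trainee.
After 0 years: (1.0000, 0.0000)
After 1 year: (0.4700, 0.5300)
After 2 years: (0.4435, 0.5565)
After 3 years: (0.4422, 0.5578)
P(in Trainee after 3 years) = 0.4422

0.4422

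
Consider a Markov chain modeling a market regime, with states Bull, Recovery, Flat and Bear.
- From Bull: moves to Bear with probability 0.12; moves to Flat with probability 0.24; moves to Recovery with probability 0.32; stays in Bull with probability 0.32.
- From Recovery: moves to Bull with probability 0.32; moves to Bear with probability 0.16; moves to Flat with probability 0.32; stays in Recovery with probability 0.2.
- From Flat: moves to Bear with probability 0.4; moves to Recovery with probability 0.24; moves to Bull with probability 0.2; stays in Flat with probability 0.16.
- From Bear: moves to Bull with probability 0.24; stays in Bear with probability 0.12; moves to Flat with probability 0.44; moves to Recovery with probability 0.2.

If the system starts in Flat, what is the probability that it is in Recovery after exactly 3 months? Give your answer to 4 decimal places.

0.2453

Propagate the distribution vector 3 months from Flat.
After 0 months: (0.0000, 0.0000, 1.0000, 0.0000)
After 1 month: (0.2000, 0.2400, 0.1600, 0.4000)
After 2 months: (0.2688, 0.2304, 0.3264, 0.1744)
After 3 months: (0.2669, 0.2453, 0.2672, 0.2206)
P(in Recovery after 3 months) = 0.2453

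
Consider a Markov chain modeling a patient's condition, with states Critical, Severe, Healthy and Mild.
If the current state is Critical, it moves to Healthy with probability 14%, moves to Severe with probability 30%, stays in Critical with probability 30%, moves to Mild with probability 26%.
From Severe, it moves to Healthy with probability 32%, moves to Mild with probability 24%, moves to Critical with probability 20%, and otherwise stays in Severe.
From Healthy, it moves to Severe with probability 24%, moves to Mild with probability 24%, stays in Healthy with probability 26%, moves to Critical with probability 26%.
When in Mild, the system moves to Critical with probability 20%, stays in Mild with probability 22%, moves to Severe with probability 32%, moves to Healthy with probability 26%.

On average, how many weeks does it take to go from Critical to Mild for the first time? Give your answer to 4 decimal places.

Let t(s) be the expected number of weeks to first reach Mild from state s, with t(Mild) = 0. Conditioning on the first week:
t(Critical) = 1 + 0.3·t(Critical) + 0.3·t(Severe) + 0.14·t(Healthy)
t(Severe) = 1 + 0.2·t(Critical) + 0.24·t(Severe) + 0.32·t(Healthy)
t(Healthy) = 1 + 0.26·t(Critical) + 0.24·t(Severe) + 0.26·t(Healthy)
Solving: t(Critical) = 3.9953, t(Severe) = 4.0851, t(Healthy) = 4.0800.
Expected weeks from Critical to Mild: 3.9953.

3.9953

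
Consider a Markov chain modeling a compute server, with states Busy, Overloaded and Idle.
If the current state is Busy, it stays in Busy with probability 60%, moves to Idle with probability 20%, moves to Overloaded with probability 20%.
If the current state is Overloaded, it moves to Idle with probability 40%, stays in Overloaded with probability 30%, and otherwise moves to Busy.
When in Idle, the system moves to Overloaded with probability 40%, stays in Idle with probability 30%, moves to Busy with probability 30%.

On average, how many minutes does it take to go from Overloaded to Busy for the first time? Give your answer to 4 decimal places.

Let t(s) be the expected number of minutes to first reach Busy from state s, with t(Busy) = 0. Conditioning on the first minute:
t(Overloaded) = 1 + 0.3·t(Overloaded) + 0.4·t(Idle)
t(Idle) = 1 + 0.4·t(Overloaded) + 0.3·t(Idle)
Solving: t(Overloaded) = 3.3333, t(Idle) = 3.3333.
Expected minutes from Overloaded to Busy: 3.3333.

3.3333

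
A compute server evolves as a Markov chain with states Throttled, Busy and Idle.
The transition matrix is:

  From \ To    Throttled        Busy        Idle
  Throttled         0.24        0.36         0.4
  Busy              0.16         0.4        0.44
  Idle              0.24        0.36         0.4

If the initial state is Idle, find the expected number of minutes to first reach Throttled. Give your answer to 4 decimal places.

Let t(s) be the expected number of minutes to first reach Throttled from state s, with t(Throttled) = 0. Conditioning on the first minute:
t(Busy) = 1 + 0.4·t(Busy) + 0.44·t(Idle)
t(Idle) = 1 + 0.36·t(Busy) + 0.4·t(Idle)
Solving: t(Busy) = 5.1587, t(Idle) = 4.7619.
Expected minutes from Idle to Throttled: 4.7619.

4.7619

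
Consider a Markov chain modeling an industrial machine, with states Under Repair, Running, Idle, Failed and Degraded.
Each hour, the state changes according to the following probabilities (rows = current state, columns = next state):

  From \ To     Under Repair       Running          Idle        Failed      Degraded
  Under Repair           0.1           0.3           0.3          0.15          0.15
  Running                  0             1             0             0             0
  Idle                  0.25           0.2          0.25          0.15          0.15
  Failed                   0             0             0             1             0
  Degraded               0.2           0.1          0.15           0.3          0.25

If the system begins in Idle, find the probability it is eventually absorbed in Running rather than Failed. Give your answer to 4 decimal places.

Let h(s) be the probability of absorption at Running starting from transient state s. Then h(Running) = 1 and h(Failed) = 0. By first-step analysis:
h(Under Repair) = 0.1·h(Under Repair) + 0.3·1 + 0.3·h(Idle) + 0.15·0 + 0.15·h(Degraded)
h(Idle) = 0.25·h(Under Repair) + 0.2·1 + 0.25·h(Idle) + 0.15·0 + 0.15·h(Degraded)
h(Degraded) = 0.2·h(Under Repair) + 0.1·1 + 0.15·h(Idle) + 0.3·0 + 0.25·h(Degraded)
Solving: h(Under Repair) = 0.5788, h(Idle) = 0.5387, h(Degraded) = 0.3954.
Starting from Idle, the probability is 0.5387.

0.5387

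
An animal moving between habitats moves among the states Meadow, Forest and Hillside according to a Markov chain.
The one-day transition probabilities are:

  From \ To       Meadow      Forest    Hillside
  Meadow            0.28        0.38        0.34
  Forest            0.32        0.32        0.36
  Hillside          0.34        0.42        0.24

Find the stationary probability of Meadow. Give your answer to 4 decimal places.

Let the stationary distribution be π with π = πP and π_1 + π_2 + π_3 = 1.
π_1 = 0.28·π_1 + 0.32·π_2 + 0.34·π_3
π_2 = 0.38·π_1 + 0.32·π_2 + 0.42·π_3
Solving with the normalization constraint gives π = (0.3138, 0.3704, 0.3158).
So the stationary probability of Meadow is 0.3138.

0.3138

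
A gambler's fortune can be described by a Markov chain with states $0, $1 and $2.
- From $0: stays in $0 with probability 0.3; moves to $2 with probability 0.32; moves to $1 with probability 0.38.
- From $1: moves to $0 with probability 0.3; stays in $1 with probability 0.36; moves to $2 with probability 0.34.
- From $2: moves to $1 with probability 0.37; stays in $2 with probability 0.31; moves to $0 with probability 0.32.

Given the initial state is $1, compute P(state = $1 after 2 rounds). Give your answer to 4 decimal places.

Sum over the intermediate state after 1 round:
P = P($1→$0)·P($0→$1) + P($1→$1)·P($1→$1) + P($1→$2)·P($2→$1)
  = 0.3×0.38 + 0.36×0.36 + 0.34×0.37
  = 0.1140 + 0.1296 + 0.1258 = 0.3694

0.3694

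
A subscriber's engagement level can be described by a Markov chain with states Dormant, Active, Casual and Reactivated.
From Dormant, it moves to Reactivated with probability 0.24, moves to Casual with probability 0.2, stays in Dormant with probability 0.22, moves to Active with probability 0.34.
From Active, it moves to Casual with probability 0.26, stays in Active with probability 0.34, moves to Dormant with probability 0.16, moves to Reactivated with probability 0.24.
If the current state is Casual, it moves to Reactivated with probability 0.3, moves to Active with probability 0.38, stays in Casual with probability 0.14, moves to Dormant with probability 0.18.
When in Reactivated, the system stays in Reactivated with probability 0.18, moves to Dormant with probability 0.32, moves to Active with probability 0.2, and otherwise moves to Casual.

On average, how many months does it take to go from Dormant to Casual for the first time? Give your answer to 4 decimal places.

Let t(s) be the expected number of months to first reach Casual from state s, with t(Casual) = 0. Conditioning on the first month:
t(Dormant) = 1 + 0.22·t(Dormant) + 0.34·t(Active) + 0.24·t(Reactivated)
t(Active) = 1 + 0.16·t(Dormant) + 0.34·t(Active) + 0.24·t(Reactivated)
t(Reactivated) = 1 + 0.32·t(Dormant) + 0.2·t(Active) + 0.18·t(Reactivated)
Solving: t(Dormant) = 4.1470, t(Active) = 3.8982, t(Reactivated) = 3.7886.
Expected months from Dormant to Casual: 4.1470.

4.1470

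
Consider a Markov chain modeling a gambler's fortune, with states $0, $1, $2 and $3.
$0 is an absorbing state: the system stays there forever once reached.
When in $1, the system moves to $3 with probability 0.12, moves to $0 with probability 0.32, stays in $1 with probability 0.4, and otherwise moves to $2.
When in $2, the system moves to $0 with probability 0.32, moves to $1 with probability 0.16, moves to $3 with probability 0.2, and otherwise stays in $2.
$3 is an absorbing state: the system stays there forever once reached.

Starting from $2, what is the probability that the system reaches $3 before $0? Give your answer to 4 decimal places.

0.3640

Let h(s) be the probability of absorption at $3 starting from transient state s. Then h($3) = 1 and h($0) = 0. By first-step analysis:
h($1) = 0.32·0 + 0.4·h($1) + 0.16·h($2) + 0.12·1
h($2) = 0.32·0 + 0.16·h($1) + 0.32·h($2) + 0.2·1
Solving: h($1) = 0.2971, h($2) = 0.3640.
Starting from $2, the probability is 0.3640.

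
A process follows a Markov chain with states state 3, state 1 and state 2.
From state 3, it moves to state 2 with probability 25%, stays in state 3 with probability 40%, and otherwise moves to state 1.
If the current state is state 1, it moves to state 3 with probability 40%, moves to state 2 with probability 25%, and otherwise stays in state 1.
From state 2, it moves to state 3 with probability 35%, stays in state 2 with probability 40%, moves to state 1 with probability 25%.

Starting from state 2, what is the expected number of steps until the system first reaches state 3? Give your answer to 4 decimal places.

2.7481

Let t(s) be the expected number of steps to first reach state 3 from state s, with t(state 3) = 0. Conditioning on the first step:
t(state 1) = 1 + 0.35·t(state 1) + 0.25·t(state 2)
t(state 2) = 1 + 0.25·t(state 1) + 0.4·t(state 2)
Solving: t(state 1) = 2.5954, t(state 2) = 2.7481.
Expected steps from state 2 to state 3: 2.7481.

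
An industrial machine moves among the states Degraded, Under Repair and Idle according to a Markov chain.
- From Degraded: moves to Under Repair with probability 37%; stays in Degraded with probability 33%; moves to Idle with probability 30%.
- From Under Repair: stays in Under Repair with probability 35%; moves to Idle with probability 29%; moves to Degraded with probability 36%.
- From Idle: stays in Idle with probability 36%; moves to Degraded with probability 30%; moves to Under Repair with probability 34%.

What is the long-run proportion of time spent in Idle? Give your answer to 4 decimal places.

Let the stationary distribution be π with π = πP and π_1 + π_2 + π_3 = 1.
π_1 = 0.33·π_1 + 0.36·π_2 + 0.3·π_3
π_2 = 0.37·π_1 + 0.35·π_2 + 0.34·π_3
Solving with the normalization constraint gives π = (0.3311, 0.3535, 0.3154).
So the stationary probability of Idle is 0.3154.

0.3154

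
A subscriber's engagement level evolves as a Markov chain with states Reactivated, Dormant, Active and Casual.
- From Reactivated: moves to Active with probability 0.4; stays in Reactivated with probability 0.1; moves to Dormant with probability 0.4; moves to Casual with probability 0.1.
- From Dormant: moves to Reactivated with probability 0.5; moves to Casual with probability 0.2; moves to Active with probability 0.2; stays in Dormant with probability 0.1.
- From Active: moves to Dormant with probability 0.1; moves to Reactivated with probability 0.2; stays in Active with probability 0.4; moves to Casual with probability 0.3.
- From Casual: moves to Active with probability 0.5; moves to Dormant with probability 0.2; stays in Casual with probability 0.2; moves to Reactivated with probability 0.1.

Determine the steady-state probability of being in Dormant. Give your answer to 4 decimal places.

0.1855

Let the stationary distribution be π with π = πP and π_1 + π_2 + π_3 + π_4 = 1.
π_1 = 0.1·π_1 + 0.5·π_2 + 0.2·π_3 + 0.1·π_4
π_2 = 0.4·π_1 + 0.1·π_2 + 0.1·π_3 + 0.2·π_4
π_3 = 0.4·π_1 + 0.2·π_2 + 0.4·π_3 + 0.5·π_4
Solving with the normalization constraint gives π = (0.2127, 0.1855, 0.3846, 0.2172).
So the stationary probability of Dormant is 0.1855.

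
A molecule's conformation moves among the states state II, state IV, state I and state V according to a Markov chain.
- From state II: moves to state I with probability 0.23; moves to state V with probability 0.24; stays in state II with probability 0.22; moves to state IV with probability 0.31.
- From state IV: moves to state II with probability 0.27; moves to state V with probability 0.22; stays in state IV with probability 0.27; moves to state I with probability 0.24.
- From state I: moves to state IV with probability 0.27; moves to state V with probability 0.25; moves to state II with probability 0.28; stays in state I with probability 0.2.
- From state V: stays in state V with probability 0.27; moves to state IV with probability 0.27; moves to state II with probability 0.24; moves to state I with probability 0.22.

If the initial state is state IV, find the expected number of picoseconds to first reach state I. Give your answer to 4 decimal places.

4.2963

Let t(s) be the expected number of picoseconds to first reach state I from state s, with t(state I) = 0. Conditioning on the first picosecond:
t(state II) = 1 + 0.22·t(state II) + 0.31·t(state IV) + 0.24·t(state V)
t(state IV) = 1 + 0.27·t(state II) + 0.27·t(state IV) + 0.22·t(state V)
t(state V) = 1 + 0.24·t(state II) + 0.27·t(state IV) + 0.27·t(state V)
Solving: t(state II) = 4.3389, t(state IV) = 4.2963, t(state V) = 4.3854.
Expected picoseconds from state IV to state I: 4.2963.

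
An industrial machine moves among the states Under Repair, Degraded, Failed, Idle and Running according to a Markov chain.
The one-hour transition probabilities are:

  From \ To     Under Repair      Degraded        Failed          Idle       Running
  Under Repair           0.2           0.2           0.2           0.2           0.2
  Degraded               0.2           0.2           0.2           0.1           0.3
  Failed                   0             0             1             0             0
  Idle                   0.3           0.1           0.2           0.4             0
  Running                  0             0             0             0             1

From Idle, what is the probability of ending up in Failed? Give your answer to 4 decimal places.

Let h(s) be the probability of absorption at Failed starting from transient state s. Then h(Failed) = 1 and h(Running) = 0. By first-step analysis:
h(Under Repair) = 0.2·h(Under Repair) + 0.2·h(Degraded) + 0.2·1 + 0.2·h(Idle) + 0.2·0
h(Degraded) = 0.2·h(Under Repair) + 0.2·h(Degraded) + 0.2·1 + 0.1·h(Idle) + 0.3·0
h(Idle) = 0.3·h(Under Repair) + 0.1·h(Degraded) + 0.2·1 + 0.4·h(Idle)
Solving: h(Under Repair) = 0.5374, h(Degraded) = 0.4694, h(Idle) = 0.6803.
Starting from Idle, the probability is 0.6803.

0.6803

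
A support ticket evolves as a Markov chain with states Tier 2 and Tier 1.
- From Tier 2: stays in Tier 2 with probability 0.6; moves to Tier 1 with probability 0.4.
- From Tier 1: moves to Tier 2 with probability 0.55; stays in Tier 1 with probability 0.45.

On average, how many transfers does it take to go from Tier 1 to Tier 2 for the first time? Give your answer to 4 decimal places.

1.8182

Let t(s) be the expected number of transfers to first reach Tier 2 from state s, with t(Tier 2) = 0. Conditioning on the first transfer:
t(Tier 1) = 1 + 0.45·t(Tier 1)
Solving: t(Tier 1) = 1.8182.
Expected transfers from Tier 1 to Tier 2: 1.8182.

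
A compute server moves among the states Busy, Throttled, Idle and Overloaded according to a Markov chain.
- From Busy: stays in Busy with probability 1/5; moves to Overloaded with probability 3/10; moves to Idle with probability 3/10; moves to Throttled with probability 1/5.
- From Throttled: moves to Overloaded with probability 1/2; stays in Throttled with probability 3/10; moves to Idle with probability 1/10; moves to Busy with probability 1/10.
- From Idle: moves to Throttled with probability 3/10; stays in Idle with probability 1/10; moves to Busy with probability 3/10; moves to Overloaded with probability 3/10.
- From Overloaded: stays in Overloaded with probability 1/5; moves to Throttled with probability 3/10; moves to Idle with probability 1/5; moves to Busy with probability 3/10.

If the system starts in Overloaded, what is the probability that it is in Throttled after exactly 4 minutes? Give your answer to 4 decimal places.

0.2775

Propagate the distribution vector 4 minutes from Overloaded.
After 0 minutes: (0.0000, 0.0000, 0.0000, 1.0000)
After 1 minute: (0.3000, 0.3000, 0.2000, 0.2000)
After 2 minutes: (0.2100, 0.2700, 0.1800, 0.3400)
After 3 minutes: (0.2250, 0.2790, 0.1760, 0.3200)
After 4 minutes: (0.2217, 0.2775, 0.1770, 0.3238)
P(in Throttled after 4 minutes) = 0.2775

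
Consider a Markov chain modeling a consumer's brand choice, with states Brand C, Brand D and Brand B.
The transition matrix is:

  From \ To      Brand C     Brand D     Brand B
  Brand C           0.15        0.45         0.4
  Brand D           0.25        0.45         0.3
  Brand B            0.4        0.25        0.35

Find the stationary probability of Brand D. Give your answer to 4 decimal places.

0.3811

Let the stationary distribution be π with π = πP and π_1 + π_2 + π_3 = 1.
π_1 = 0.15·π_1 + 0.25·π_2 + 0.4·π_3
π_2 = 0.45·π_1 + 0.45·π_2 + 0.25·π_3
Solving with the normalization constraint gives π = (0.2743, 0.3811, 0.3447).
So the stationary probability of Brand D is 0.3811.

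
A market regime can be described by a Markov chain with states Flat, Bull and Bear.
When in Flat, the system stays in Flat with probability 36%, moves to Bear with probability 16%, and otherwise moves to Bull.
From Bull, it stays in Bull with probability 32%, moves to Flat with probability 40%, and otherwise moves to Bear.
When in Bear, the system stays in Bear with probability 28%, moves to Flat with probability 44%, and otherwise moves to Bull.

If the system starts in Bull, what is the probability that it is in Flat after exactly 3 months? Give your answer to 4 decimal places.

0.3935

Propagate the distribution vector 3 months from Bull.
After 0 months: (0.0000, 1.0000, 0.0000)
After 1 month: (0.4000, 0.3200, 0.2800)
After 2 months: (0.3952, 0.3728, 0.2320)
After 3 months: (0.3935, 0.3740, 0.2326)
P(in Flat after 3 months) = 0.3935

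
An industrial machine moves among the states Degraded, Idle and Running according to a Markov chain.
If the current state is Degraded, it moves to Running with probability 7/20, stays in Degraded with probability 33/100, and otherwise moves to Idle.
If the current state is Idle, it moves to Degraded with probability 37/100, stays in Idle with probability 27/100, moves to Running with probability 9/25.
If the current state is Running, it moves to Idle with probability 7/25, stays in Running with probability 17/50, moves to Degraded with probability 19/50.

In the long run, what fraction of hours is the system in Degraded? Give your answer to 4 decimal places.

0.3591

Let the stationary distribution be π with π = πP and π_1 + π_2 + π_3 = 1.
π_1 = 0.33·π_1 + 0.37·π_2 + 0.38·π_3
π_2 = 0.32·π_1 + 0.27·π_2 + 0.28·π_3
Solving with the normalization constraint gives π = (0.3591, 0.2915, 0.3494).
So the stationary probability of Degraded is 0.3591.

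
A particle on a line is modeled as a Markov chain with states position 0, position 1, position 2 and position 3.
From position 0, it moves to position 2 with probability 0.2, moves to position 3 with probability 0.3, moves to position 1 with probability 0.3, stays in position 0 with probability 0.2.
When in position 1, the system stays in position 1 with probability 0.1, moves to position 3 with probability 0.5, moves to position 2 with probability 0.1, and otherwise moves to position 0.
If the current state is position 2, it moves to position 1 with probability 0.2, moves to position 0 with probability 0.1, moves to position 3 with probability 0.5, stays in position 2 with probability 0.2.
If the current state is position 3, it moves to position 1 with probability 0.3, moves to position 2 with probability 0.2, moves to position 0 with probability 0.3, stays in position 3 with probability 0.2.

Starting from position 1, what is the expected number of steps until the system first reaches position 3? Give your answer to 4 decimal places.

2.2198

Let t(s) be the expected number of steps to first reach position 3 from state s, with t(position 3) = 0. Conditioning on the first step:
t(position 0) = 1 + 0.2·t(position 0) + 0.3·t(position 1) + 0.2·t(position 2)
t(position 1) = 1 + 0.3·t(position 0) + 0.1·t(position 1) + 0.1·t(position 2)
t(position 2) = 1 + 0.1·t(position 0) + 0.2·t(position 1) + 0.2·t(position 2)
Solving: t(position 0) = 2.6154, t(position 1) = 2.2198, t(position 2) = 2.1319.
Expected steps from position 1 to position 3: 2.2198.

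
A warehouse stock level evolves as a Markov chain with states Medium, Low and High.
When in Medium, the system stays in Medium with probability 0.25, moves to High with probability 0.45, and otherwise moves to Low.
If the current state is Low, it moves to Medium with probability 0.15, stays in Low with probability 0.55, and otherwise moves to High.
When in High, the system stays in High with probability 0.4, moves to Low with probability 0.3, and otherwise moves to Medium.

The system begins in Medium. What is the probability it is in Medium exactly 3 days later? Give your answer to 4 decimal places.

0.2316

Propagate the distribution vector 3 days from Medium.
After 0 days: (1.0000, 0.0000, 0.0000)
After 1 day: (0.2500, 0.3000, 0.4500)
After 2 days: (0.2425, 0.3750, 0.3825)
After 3 days: (0.2316, 0.3938, 0.3746)
P(in Medium after 3 days) = 0.2316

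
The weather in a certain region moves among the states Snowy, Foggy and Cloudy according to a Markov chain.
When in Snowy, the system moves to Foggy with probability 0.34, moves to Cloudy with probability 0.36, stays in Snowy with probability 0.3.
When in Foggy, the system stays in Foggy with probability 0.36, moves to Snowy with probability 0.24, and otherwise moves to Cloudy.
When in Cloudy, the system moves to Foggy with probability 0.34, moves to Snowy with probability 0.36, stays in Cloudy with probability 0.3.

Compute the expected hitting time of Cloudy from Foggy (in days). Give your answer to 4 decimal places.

Let t(s) be the expected number of days to first reach Cloudy from state s, with t(Cloudy) = 0. Conditioning on the first day:
t(Snowy) = 1 + 0.3·t(Snowy) + 0.34·t(Foggy)
t(Foggy) = 1 + 0.24·t(Snowy) + 0.36·t(Foggy)
Solving: t(Snowy) = 2.6747, t(Foggy) = 2.5655.
Expected days from Foggy to Cloudy: 2.5655.

2.5655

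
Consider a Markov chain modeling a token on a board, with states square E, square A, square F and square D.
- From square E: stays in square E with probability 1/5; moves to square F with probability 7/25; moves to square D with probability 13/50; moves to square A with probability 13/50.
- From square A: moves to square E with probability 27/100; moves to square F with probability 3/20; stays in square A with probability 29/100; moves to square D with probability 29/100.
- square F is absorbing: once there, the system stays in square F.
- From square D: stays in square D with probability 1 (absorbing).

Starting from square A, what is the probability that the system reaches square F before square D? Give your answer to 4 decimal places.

Let h(s) be the probability of absorption at square F starting from transient state s. Then h(square F) = 1 and h(square D) = 0. By first-step analysis:
h(square E) = 0.2·h(square E) + 0.26·h(square A) + 0.28·1 + 0.26·0
h(square A) = 0.27·h(square E) + 0.29·h(square A) + 0.15·1 + 0.29·0
Solving: h(square E) = 0.4777, h(square A) = 0.3929.
Starting from square A, the probability is 0.3929.

0.3929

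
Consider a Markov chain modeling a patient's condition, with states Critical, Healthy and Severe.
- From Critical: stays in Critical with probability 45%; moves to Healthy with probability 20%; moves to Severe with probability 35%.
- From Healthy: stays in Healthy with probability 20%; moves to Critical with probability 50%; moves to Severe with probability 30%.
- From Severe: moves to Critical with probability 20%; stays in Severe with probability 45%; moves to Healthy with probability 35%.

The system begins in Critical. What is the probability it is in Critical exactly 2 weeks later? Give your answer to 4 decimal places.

0.3725

Sum over the intermediate state after 1 week:
P = P(Critical→Critical)·P(Critical→Critical) + P(Critical→Healthy)·P(Healthy→Critical) + P(Critical→Severe)·P(Severe→Critical)
  = 0.45×0.45 + 0.2×0.5 + 0.35×0.2
  = 0.2025 + 0.1000 + 0.0700 = 0.3725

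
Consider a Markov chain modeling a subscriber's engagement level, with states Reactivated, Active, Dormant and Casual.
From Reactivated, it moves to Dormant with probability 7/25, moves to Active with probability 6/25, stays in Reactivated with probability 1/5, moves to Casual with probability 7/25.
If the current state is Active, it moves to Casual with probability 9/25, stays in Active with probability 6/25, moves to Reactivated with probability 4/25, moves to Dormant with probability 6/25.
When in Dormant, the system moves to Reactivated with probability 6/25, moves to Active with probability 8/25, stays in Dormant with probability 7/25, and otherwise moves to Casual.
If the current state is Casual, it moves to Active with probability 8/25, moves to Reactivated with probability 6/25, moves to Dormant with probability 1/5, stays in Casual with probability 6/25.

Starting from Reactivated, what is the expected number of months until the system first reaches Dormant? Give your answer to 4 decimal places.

4.0598

Let t(s) be the expected number of months to first reach Dormant from state s, with t(Dormant) = 0. Conditioning on the first month:
t(Reactivated) = 1 + 0.2·t(Reactivated) + 0.24·t(Active) + 0.28·t(Casual)
t(Active) = 1 + 0.16·t(Reactivated) + 0.24·t(Active) + 0.36·t(Casual)
t(Casual) = 1 + 0.24·t(Reactivated) + 0.32·t(Active) + 0.24·t(Casual)
Solving: t(Reactivated) = 4.0598, t(Active) = 4.2484, t(Casual) = 4.3866.
Expected months from Reactivated to Dormant: 4.0598.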